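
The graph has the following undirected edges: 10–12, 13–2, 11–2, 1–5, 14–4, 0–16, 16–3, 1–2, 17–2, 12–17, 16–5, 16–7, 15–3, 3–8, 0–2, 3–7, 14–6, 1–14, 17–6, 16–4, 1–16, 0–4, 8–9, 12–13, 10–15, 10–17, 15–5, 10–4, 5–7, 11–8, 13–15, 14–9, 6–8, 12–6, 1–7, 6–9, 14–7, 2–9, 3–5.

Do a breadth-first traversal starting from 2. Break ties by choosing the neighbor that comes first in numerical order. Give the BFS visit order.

2, 0, 1, 9, 11, 13, 17, 4, 16, 5, 7, 14, 6, 8, 12, 15, 10, 3

Visit 2; enqueue 0, 1, 9, 11, 13, 17 → queue [0, 1, 9, 11, 13, 17]
Visit 0; enqueue 4, 16 → queue [1, 9, 11, 13, 17, 4, 16]
Visit 1; enqueue 5, 7, 14 → queue [9, 11, 13, 17, 4, 16, 5, 7, 14]
Visit 9; enqueue 6, 8 → queue [11, 13, 17, 4, 16, 5, 7, 14, 6, 8]
Visit 11 → queue [13, 17, 4, 16, 5, 7, 14, 6, 8]
Visit 13; enqueue 12, 15 → queue [17, 4, 16, 5, 7, 14, 6, 8, 12, 15]
Visit 17; enqueue 10 → queue [4, 16, 5, 7, 14, 6, 8, 12, 15, 10]
Visit 4 → queue [16, 5, 7, 14, 6, 8, 12, 15, 10]
Visit 16; enqueue 3 → queue [5, 7, 14, 6, 8, 12, 15, 10, 3]
Visit 5 → queue [7, 14, 6, 8, 12, 15, 10, 3]
Visit 7 → queue [14, 6, 8, 12, 15, 10, 3]
Visit 14 → queue [6, 8, 12, 15, 10, 3]
Visit 6 → queue [8, 12, 15, 10, 3]
Visit 8 → queue [12, 15, 10, 3]
Visit 12 → queue [15, 10, 3]
Visit 15 → queue [10, 3]
Visit 10 → queue [3]
Visit 3 → queue []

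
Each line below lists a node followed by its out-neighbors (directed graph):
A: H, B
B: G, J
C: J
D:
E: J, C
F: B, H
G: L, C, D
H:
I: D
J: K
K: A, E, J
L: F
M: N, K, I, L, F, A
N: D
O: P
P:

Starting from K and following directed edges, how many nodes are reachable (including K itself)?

BFS from K visits: K, A, E, J, H, B, C, G, L, D, F
Reachable nodes: 11 of 16 total.

11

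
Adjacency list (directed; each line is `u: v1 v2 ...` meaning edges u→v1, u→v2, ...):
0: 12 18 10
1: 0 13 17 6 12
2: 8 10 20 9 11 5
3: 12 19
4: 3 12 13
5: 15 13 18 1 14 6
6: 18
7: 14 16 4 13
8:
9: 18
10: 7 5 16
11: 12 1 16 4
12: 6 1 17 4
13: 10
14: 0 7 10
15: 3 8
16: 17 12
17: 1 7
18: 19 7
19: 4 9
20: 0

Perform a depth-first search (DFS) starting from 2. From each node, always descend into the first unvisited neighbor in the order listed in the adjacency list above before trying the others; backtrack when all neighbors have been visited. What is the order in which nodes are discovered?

2 8 10 7 14 0 12 6 18 19 4 3 13 9 1 17 16 5 15 20 11

Visit 2
2 → 8
2 → 10
10 → 7
7 → 14
14 → 0
0 → 12
12 → 6
6 → 18
18 → 19
19 → 4
4 → 3
4 → 13
19 → 9
12 → 1
1 → 17
7 → 16
10 → 5
5 → 15
2 → 20
2 → 11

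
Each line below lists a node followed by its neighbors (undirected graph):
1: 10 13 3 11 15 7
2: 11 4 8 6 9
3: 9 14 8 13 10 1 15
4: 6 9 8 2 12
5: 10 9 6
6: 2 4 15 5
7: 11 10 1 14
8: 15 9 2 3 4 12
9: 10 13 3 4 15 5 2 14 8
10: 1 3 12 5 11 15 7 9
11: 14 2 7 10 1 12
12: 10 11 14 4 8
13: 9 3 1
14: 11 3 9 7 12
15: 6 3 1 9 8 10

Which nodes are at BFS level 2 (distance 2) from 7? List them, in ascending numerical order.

Level 0: 7
Level 1: 1, 10, 11, 14
Level 2: 2, 3, 5, 9, 12, 13, 15
Level 3: 4, 6, 8

2, 3, 5, 9, 12, 13, 15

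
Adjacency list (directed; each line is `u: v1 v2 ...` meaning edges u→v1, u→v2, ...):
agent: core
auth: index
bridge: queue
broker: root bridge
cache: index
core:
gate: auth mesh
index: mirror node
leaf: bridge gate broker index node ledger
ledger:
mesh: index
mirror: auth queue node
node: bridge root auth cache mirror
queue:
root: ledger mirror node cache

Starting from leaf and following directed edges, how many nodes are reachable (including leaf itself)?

13

BFS from leaf visits: leaf, bridge, broker, gate, index, ledger, node, queue, root, auth, mesh, mirror, cache
Reachable nodes: 13 of 15 total.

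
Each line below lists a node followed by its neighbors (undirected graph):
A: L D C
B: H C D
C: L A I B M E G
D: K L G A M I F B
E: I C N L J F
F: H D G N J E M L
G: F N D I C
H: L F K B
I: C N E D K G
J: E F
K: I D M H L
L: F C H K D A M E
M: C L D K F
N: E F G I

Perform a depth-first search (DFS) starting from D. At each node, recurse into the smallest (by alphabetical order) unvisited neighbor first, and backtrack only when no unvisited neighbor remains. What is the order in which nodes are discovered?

Visit D
D → A
A → C
C → B
B → H
H → F
F → E
E → I
I → G
G → N
I → K
K → L
L → M
E → J

D, A, C, B, H, F, E, I, G, N, K, L, M, J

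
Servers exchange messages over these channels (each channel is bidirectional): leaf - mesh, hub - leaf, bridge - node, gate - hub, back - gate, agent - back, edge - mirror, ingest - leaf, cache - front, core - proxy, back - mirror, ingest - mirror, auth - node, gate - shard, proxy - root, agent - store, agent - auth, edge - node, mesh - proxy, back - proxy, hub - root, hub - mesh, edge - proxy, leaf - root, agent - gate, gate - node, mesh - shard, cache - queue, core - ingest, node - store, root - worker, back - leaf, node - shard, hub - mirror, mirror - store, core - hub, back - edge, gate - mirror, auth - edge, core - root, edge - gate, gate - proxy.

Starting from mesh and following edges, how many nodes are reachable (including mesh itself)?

BFS from mesh visits: mesh, shard, proxy, leaf, hub, node, gate, root, edge, core, back, ingest, mirror, store, bridge, auth, agent, worker
Reachable nodes: 18 of 21 total.

18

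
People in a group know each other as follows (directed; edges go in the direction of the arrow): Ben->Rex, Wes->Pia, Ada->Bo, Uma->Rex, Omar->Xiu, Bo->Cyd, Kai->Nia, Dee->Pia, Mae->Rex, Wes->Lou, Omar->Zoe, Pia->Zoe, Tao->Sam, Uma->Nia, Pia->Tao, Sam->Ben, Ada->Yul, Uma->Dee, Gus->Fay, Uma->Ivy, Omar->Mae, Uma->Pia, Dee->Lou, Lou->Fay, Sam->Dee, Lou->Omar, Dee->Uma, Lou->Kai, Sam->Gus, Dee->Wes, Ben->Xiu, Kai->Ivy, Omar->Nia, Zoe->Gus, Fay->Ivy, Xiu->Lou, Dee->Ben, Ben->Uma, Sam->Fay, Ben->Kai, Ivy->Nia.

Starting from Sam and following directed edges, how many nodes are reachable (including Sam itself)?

18

BFS from Sam visits: Sam, Ben, Dee, Fay, Gus, Kai, Rex, Uma, Xiu, Lou, Pia, Wes, Ivy, Nia, Omar, Tao, Zoe, Mae
Reachable nodes: 18 of 22 total.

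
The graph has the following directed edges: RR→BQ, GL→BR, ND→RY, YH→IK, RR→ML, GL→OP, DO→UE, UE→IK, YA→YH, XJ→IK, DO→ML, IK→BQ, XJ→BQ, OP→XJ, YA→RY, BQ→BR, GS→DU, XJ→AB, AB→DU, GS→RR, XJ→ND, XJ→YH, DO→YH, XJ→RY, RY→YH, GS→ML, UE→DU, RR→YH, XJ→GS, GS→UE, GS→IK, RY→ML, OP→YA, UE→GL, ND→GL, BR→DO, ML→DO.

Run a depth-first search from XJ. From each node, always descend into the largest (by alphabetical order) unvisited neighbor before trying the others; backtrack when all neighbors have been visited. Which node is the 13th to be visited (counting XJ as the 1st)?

DU

Visit XJ
XJ → YH
YH → IK
IK → BQ
BQ → BR
BR → DO
DO → UE
UE → GL
GL → OP
OP → YA
YA → RY
RY → ML
UE → DU
XJ → ND
XJ → GS
GS → RR
XJ → AB

Visit order: XJ, YH, IK, BQ, BR, DO, UE, GL, OP, YA, RY, ML, DU, ND, GS, RR, AB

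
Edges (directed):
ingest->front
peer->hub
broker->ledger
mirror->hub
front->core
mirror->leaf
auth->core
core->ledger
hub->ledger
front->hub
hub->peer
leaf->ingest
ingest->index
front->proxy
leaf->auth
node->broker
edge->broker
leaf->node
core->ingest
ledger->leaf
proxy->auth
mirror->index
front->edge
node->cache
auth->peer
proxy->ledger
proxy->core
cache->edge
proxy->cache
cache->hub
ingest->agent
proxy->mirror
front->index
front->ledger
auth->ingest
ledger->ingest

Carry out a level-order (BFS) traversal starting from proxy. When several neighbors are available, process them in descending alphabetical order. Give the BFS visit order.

proxy, mirror, ledger, core, cache, auth, leaf, index, hub, ingest, edge, peer, node, front, agent, broker

Visit proxy; enqueue mirror, ledger, core, cache, auth → queue [mirror, ledger, core, cache, auth]
Visit mirror; enqueue leaf, index, hub → queue [ledger, core, cache, auth, leaf, index, hub]
Visit ledger; enqueue ingest → queue [core, cache, auth, leaf, index, hub, ingest]
Visit core → queue [cache, auth, leaf, index, hub, ingest]
Visit cache; enqueue edge → queue [auth, leaf, index, hub, ingest, edge]
Visit auth; enqueue peer → queue [leaf, index, hub, ingest, edge, peer]
Visit leaf; enqueue node → queue [index, hub, ingest, edge, peer, node]
Visit index → queue [hub, ingest, edge, peer, node]
Visit hub → queue [ingest, edge, peer, node]
Visit ingest; enqueue front, agent → queue [edge, peer, node, front, agent]
Visit edge; enqueue broker → queue [peer, node, front, agent, broker]
Visit peer → queue [node, front, agent, broker]
Visit node → queue [front, agent, broker]
Visit front → queue [agent, broker]
Visit agent → queue [broker]
Visit broker → queue []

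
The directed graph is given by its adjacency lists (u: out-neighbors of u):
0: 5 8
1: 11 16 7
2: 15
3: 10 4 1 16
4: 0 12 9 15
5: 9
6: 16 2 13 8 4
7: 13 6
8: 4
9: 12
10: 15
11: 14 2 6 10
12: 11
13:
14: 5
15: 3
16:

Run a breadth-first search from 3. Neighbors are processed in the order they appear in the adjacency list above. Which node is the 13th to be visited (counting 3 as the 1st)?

8

Visit 3; enqueue 10, 4, 1, 16 → queue [10, 4, 1, 16]
Visit 10; enqueue 15 → queue [4, 1, 16, 15]
Visit 4; enqueue 0, 12, 9 → queue [1, 16, 15, 0, 12, 9]
Visit 1; enqueue 11, 7 → queue [16, 15, 0, 12, 9, 11, 7]
Visit 16 → queue [15, 0, 12, 9, 11, 7]
Visit 15 → queue [0, 12, 9, 11, 7]
Visit 0; enqueue 5, 8 → queue [12, 9, 11, 7, 5, 8]
Visit 12 → queue [9, 11, 7, 5, 8]
Visit 9 → queue [11, 7, 5, 8]
Visit 11; enqueue 14, 2, 6 → queue [7, 5, 8, 14, 2, 6]
Visit 7; enqueue 13 → queue [5, 8, 14, 2, 6, 13]
Visit 5 → queue [8, 14, 2, 6, 13]
Visit 8 → queue [14, 2, 6, 13]
Visit 14 → queue [2, 6, 13]
Visit 2 → queue [6, 13]
Visit 6 → queue [13]
Visit 13 → queue []

Visit order: 3, 10, 4, 1, 16, 15, 0, 12, 9, 11, 7, 5, 8, 14, 2, 6, 13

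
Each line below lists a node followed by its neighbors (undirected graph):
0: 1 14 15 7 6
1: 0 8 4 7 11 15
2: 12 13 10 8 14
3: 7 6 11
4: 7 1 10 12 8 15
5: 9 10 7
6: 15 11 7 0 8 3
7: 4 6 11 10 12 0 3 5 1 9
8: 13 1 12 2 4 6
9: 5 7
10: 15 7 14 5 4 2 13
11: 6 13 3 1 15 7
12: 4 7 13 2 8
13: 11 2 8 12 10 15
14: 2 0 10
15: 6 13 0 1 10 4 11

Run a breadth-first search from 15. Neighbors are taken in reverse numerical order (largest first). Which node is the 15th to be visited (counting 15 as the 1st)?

Visit 15; enqueue 13, 11, 10, 6, 4, 1, 0 → queue [13, 11, 10, 6, 4, 1, 0]
Visit 13; enqueue 12, 8, 2 → queue [11, 10, 6, 4, 1, 0, 12, 8, 2]
Visit 11; enqueue 7, 3 → queue [10, 6, 4, 1, 0, 12, 8, 2, 7, 3]
Visit 10; enqueue 14, 5 → queue [6, 4, 1, 0, 12, 8, 2, 7, 3, 14, 5]
Visit 6 → queue [4, 1, 0, 12, 8, 2, 7, 3, 14, 5]
Visit 4 → queue [1, 0, 12, 8, 2, 7, 3, 14, 5]
Visit 1 → queue [0, 12, 8, 2, 7, 3, 14, 5]
Visit 0 → queue [12, 8, 2, 7, 3, 14, 5]
Visit 12 → queue [8, 2, 7, 3, 14, 5]
Visit 8 → queue [2, 7, 3, 14, 5]
Visit 2 → queue [7, 3, 14, 5]
Visit 7; enqueue 9 → queue [3, 14, 5, 9]
Visit 3 → queue [14, 5, 9]
Visit 14 → queue [5, 9]
Visit 5 → queue [9]
Visit 9 → queue []

Visit order: 15, 13, 11, 10, 6, 4, 1, 0, 12, 8, 2, 7, 3, 14, 5, 9

5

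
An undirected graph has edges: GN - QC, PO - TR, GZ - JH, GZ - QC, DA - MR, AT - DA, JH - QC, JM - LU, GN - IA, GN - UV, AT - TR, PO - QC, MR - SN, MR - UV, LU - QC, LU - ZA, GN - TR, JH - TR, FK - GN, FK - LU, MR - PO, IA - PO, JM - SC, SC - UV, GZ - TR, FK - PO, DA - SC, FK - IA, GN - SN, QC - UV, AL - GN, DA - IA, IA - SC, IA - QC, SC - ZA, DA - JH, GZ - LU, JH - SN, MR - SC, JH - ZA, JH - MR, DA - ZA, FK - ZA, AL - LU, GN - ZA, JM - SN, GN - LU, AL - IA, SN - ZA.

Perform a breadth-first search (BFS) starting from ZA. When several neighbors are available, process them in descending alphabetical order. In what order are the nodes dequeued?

ZA SN SC LU JH GN FK DA MR JM UV IA QC GZ AL TR PO AT

Visit ZA; enqueue SN, SC, LU, JH, GN, FK, DA → queue [SN, SC, LU, JH, GN, FK, DA]
Visit SN; enqueue MR, JM → queue [SC, LU, JH, GN, FK, DA, MR, JM]
Visit SC; enqueue UV, IA → queue [LU, JH, GN, FK, DA, MR, JM, UV, IA]
Visit LU; enqueue QC, GZ, AL → queue [JH, GN, FK, DA, MR, JM, UV, IA, QC, GZ, AL]
Visit JH; enqueue TR → queue [GN, FK, DA, MR, JM, UV, IA, QC, GZ, AL, TR]
Visit GN → queue [FK, DA, MR, JM, UV, IA, QC, GZ, AL, TR]
Visit FK; enqueue PO → queue [DA, MR, JM, UV, IA, QC, GZ, AL, TR, PO]
Visit DA; enqueue AT → queue [MR, JM, UV, IA, QC, GZ, AL, TR, PO, AT]
Visit MR → queue [JM, UV, IA, QC, GZ, AL, TR, PO, AT]
Visit JM → queue [UV, IA, QC, GZ, AL, TR, PO, AT]
Visit UV → queue [IA, QC, GZ, AL, TR, PO, AT]
Visit IA → queue [QC, GZ, AL, TR, PO, AT]
Visit QC → queue [GZ, AL, TR, PO, AT]
Visit GZ → queue [AL, TR, PO, AT]
Visit AL → queue [TR, PO, AT]
Visit TR → queue [PO, AT]
Visit PO → queue [AT]
Visit AT → queue []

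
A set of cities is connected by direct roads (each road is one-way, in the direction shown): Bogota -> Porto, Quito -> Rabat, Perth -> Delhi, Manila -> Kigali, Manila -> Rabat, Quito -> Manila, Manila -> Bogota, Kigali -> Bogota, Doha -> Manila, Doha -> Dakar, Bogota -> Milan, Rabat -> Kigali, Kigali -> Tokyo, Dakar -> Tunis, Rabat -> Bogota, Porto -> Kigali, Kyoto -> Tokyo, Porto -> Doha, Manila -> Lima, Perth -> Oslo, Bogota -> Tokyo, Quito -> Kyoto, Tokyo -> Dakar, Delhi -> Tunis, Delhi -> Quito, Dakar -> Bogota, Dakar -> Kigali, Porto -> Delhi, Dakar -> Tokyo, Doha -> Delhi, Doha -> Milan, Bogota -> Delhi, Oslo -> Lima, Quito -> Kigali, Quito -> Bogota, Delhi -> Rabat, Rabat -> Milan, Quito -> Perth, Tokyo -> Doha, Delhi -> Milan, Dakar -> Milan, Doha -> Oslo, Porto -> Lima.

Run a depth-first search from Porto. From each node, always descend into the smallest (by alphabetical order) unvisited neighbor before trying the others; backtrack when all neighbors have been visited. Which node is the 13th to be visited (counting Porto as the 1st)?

Visit Porto
Porto → Delhi
Delhi → Milan
Delhi → Quito
Quito → Bogota
Bogota → Tokyo
Tokyo → Dakar
Dakar → Kigali
Dakar → Tunis
Tokyo → Doha
Doha → Manila
Manila → Lima
Manila → Rabat
Doha → Oslo
Quito → Kyoto
Quito → Perth

Visit order: Porto, Delhi, Milan, Quito, Bogota, Tokyo, Dakar, Kigali, Tunis, Doha, Manila, Lima, Rabat, Oslo, Kyoto, Perth

Rabat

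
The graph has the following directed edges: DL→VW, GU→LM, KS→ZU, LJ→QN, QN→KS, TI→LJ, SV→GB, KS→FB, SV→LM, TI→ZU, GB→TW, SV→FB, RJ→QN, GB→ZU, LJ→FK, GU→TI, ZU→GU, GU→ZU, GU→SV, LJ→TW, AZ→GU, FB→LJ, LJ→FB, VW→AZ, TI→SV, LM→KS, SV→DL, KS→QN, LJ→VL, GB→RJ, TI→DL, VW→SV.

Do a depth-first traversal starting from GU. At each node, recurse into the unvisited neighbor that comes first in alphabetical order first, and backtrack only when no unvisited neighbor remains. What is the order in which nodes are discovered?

GU → LM → KS → FB → LJ → FK → QN → TW → VL → ZU → SV → DL → VW → AZ → GB → RJ → TI

Visit GU
GU → LM
LM → KS
KS → FB
FB → LJ
LJ → FK
LJ → QN
LJ → TW
LJ → VL
KS → ZU
GU → SV
SV → DL
DL → VW
VW → AZ
SV → GB
GB → RJ
GU → TI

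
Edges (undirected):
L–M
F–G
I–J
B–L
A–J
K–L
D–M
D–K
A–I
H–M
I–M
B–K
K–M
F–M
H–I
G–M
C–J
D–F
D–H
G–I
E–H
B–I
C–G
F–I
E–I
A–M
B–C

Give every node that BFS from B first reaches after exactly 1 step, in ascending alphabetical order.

C, I, K, L

Level 0: B
Level 1: C, I, K, L
Level 2: A, D, E, F, G, H, J, M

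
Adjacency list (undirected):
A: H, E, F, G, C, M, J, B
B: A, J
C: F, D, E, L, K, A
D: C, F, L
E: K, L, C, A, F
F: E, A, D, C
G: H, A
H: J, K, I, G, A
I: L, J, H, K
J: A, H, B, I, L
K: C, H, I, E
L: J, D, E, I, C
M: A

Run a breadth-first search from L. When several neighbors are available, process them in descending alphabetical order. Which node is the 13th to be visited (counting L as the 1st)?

Visit L; enqueue J, I, E, D, C → queue [J, I, E, D, C]
Visit J; enqueue H, B, A → queue [I, E, D, C, H, B, A]
Visit I; enqueue K → queue [E, D, C, H, B, A, K]
Visit E; enqueue F → queue [D, C, H, B, A, K, F]
Visit D → queue [C, H, B, A, K, F]
Visit C → queue [H, B, A, K, F]
Visit H; enqueue G → queue [B, A, K, F, G]
Visit B → queue [A, K, F, G]
Visit A; enqueue M → queue [K, F, G, M]
Visit K → queue [F, G, M]
Visit F → queue [G, M]
Visit G → queue [M]
Visit M → queue []

Visit order: L, J, I, E, D, C, H, B, A, K, F, G, M

M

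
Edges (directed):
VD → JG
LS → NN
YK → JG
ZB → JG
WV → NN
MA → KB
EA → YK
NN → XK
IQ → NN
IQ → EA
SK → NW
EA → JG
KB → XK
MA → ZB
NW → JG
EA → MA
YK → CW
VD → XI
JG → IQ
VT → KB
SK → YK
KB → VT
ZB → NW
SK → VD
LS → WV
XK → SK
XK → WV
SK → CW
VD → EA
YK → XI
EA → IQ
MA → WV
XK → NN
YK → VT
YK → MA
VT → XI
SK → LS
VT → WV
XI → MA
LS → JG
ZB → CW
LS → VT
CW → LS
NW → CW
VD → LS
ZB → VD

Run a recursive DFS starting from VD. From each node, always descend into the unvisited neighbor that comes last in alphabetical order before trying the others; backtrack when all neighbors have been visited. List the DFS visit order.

Visit VD
VD → XI
XI → MA
MA → ZB
ZB → NW
NW → JG
JG → IQ
IQ → NN
NN → XK
XK → WV
XK → SK
SK → YK
YK → VT
VT → KB
YK → CW
CW → LS
IQ → EA

VD → XI → MA → ZB → NW → JG → IQ → NN → XK → WV → SK → YK → VT → KB → CW → LS → EA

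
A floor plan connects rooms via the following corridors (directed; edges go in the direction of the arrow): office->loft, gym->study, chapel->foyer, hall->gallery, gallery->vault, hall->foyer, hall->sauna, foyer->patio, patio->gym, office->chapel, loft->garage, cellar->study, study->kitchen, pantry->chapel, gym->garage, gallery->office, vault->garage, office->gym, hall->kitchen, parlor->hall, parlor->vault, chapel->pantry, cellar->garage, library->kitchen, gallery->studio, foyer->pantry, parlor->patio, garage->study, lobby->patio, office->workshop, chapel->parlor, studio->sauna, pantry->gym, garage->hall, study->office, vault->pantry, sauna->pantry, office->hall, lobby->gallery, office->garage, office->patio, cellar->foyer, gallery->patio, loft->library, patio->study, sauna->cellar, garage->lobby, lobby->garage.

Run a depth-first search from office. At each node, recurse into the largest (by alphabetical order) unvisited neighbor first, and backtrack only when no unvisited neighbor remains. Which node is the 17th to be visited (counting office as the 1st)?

foyer

Visit office
office → workshop
office → patio
patio → study
study → kitchen
patio → gym
gym → garage
garage → lobby
lobby → gallery
gallery → vault
vault → pantry
pantry → chapel
chapel → parlor
parlor → hall
hall → sauna
sauna → cellar
cellar → foyer
gallery → studio
office → loft
loft → library

Visit order: office, workshop, patio, study, kitchen, gym, garage, lobby, gallery, vault, pantry, chapel, parlor, hall, sauna, cellar, foyer, studio, loft, library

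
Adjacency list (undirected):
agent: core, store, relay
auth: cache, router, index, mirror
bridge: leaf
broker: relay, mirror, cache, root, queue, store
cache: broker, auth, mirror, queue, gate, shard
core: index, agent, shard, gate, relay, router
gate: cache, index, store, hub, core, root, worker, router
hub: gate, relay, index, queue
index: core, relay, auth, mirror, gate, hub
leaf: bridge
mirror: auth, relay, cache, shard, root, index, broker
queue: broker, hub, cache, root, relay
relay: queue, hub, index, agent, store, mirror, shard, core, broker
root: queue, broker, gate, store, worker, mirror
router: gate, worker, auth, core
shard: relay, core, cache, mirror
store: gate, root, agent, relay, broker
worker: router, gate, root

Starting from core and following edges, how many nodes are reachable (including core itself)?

BFS from core visits: core, index, agent, shard, gate, relay, router, auth, mirror, hub, store, cache, root, worker, queue, broker
Reachable nodes: 16 of 18 total.

16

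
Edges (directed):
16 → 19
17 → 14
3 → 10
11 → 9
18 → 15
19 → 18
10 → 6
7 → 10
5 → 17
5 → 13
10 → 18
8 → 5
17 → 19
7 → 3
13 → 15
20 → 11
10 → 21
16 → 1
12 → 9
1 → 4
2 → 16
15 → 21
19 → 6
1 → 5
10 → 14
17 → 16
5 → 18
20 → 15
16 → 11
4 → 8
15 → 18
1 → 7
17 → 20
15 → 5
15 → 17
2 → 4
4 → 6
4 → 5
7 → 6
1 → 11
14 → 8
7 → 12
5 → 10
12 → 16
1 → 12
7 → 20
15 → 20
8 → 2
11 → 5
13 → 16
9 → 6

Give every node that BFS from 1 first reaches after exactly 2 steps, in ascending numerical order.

Level 0: 1
Level 1: 4, 5, 7, 11, 12
Level 2: 3, 6, 8, 9, 10, 13, 16, 17, 18, 20
Level 3: 2, 14, 15, 19, 21

3, 6, 8, 9, 10, 13, 16, 17, 18, 20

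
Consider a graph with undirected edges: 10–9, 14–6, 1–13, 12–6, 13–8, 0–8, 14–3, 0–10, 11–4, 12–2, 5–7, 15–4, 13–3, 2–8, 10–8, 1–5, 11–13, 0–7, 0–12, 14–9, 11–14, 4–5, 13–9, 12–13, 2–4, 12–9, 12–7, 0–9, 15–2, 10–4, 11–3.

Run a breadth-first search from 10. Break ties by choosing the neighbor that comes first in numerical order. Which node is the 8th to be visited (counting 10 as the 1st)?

2

Visit 10; enqueue 0, 4, 8, 9 → queue [0, 4, 8, 9]
Visit 0; enqueue 7, 12 → queue [4, 8, 9, 7, 12]
Visit 4; enqueue 2, 5, 11, 15 → queue [8, 9, 7, 12, 2, 5, 11, 15]
Visit 8; enqueue 13 → queue [9, 7, 12, 2, 5, 11, 15, 13]
Visit 9; enqueue 14 → queue [7, 12, 2, 5, 11, 15, 13, 14]
Visit 7 → queue [12, 2, 5, 11, 15, 13, 14]
Visit 12; enqueue 6 → queue [2, 5, 11, 15, 13, 14, 6]
Visit 2 → queue [5, 11, 15, 13, 14, 6]
Visit 5; enqueue 1 → queue [11, 15, 13, 14, 6, 1]
Visit 11; enqueue 3 → queue [15, 13, 14, 6, 1, 3]
Visit 15 → queue [13, 14, 6, 1, 3]
Visit 13 → queue [14, 6, 1, 3]
Visit 14 → queue [6, 1, 3]
Visit 6 → queue [1, 3]
Visit 1 → queue [3]
Visit 3 → queue []

Visit order: 10, 0, 4, 8, 9, 7, 12, 2, 5, 11, 15, 13, 14, 6, 1, 3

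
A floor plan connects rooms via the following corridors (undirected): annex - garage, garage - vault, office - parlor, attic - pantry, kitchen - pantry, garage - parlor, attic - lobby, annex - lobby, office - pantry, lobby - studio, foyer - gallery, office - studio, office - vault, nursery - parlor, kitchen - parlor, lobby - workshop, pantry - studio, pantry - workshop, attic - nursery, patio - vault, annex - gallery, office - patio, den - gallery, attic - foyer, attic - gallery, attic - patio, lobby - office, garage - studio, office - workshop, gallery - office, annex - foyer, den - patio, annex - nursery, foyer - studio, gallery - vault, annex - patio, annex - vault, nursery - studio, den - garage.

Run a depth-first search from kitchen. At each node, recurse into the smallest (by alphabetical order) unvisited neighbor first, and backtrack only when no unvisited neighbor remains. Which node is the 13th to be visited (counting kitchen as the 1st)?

office

Visit kitchen
kitchen → pantry
pantry → attic
attic → foyer
foyer → annex
annex → gallery
gallery → den
den → garage
garage → parlor
parlor → nursery
nursery → studio
studio → lobby
lobby → office
office → patio
patio → vault
office → workshop

Visit order: kitchen, pantry, attic, foyer, annex, gallery, den, garage, parlor, nursery, studio, lobby, office, patio, vault, workshop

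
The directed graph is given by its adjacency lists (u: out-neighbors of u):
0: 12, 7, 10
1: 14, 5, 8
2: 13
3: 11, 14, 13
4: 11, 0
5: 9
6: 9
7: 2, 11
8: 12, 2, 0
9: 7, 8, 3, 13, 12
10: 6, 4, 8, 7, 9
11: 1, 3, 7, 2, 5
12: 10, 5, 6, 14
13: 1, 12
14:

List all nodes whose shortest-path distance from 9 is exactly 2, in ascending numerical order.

Level 0: 9
Level 1: 3, 7, 8, 12, 13
Level 2: 0, 1, 2, 5, 6, 10, 11, 14
Level 3: 4

0, 1, 2, 5, 6, 10, 11, 14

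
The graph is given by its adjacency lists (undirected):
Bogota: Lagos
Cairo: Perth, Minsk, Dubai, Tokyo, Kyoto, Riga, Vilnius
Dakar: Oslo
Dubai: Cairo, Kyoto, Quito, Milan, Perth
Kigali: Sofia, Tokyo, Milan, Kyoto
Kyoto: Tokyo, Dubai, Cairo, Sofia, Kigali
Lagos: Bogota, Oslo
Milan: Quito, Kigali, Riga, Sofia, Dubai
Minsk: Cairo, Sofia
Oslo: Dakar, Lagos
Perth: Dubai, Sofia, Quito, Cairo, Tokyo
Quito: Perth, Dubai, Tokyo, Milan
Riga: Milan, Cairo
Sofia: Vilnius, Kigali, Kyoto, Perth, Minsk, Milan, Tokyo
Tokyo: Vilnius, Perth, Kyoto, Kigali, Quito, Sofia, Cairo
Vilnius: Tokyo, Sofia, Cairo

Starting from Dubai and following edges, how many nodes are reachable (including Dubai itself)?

12

BFS from Dubai visits: Dubai, Cairo, Kyoto, Milan, Perth, Quito, Minsk, Riga, Tokyo, Vilnius, Kigali, Sofia
Reachable nodes: 12 of 16 total.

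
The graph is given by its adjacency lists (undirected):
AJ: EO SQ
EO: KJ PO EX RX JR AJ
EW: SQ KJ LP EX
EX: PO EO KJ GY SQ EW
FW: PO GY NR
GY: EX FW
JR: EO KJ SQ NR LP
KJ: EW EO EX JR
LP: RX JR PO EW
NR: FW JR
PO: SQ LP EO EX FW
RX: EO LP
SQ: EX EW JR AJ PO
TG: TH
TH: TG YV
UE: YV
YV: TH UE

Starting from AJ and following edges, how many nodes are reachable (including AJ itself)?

13

BFS from AJ visits: AJ, SQ, EO, PO, JR, EX, EW, RX, KJ, LP, FW, NR, GY
Reachable nodes: 13 of 17 total.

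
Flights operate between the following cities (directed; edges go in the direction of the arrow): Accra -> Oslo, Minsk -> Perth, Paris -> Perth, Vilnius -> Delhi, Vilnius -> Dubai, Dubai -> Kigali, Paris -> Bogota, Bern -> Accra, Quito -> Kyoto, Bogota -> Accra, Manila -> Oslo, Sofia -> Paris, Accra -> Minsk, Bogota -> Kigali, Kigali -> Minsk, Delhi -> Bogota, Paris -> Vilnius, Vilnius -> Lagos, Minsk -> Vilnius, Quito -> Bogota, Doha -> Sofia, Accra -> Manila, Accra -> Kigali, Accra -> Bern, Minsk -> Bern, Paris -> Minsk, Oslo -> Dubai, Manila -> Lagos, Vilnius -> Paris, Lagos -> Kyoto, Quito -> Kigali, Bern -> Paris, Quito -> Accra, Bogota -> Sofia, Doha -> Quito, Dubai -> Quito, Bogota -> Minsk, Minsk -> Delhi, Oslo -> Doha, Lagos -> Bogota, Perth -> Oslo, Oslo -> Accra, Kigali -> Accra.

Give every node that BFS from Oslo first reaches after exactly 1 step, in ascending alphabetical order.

Accra, Doha, Dubai

Level 0: Oslo
Level 1: Accra, Doha, Dubai
Level 2: Bern, Kigali, Manila, Minsk, Quito, Sofia
Level 3: Bogota, Delhi, Kyoto, Lagos, Paris, Perth, Vilnius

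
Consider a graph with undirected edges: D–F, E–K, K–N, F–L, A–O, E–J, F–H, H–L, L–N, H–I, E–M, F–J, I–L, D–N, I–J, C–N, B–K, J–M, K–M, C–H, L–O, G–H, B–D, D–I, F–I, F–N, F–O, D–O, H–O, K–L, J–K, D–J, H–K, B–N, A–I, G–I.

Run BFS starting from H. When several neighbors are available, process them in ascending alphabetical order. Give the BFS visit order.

Visit H; enqueue C, F, G, I, K, L, O → queue [C, F, G, I, K, L, O]
Visit C; enqueue N → queue [F, G, I, K, L, O, N]
Visit F; enqueue D, J → queue [G, I, K, L, O, N, D, J]
Visit G → queue [I, K, L, O, N, D, J]
Visit I; enqueue A → queue [K, L, O, N, D, J, A]
Visit K; enqueue B, E, M → queue [L, O, N, D, J, A, B, E, M]
Visit L → queue [O, N, D, J, A, B, E, M]
Visit O → queue [N, D, J, A, B, E, M]
Visit N → queue [D, J, A, B, E, M]
Visit D → queue [J, A, B, E, M]
Visit J → queue [A, B, E, M]
Visit A → queue [B, E, M]
Visit B → queue [E, M]
Visit E → queue [M]
Visit M → queue []

H -> C -> F -> G -> I -> K -> L -> O -> N -> D -> J -> A -> B -> E -> M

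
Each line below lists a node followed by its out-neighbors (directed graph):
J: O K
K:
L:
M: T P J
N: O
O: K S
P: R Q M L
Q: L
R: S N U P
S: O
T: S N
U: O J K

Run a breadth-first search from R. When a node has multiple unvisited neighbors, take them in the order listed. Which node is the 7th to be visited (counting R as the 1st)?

Visit R; enqueue S, N, U, P → queue [S, N, U, P]
Visit S; enqueue O → queue [N, U, P, O]
Visit N → queue [U, P, O]
Visit U; enqueue J, K → queue [P, O, J, K]
Visit P; enqueue Q, M, L → queue [O, J, K, Q, M, L]
Visit O → queue [J, K, Q, M, L]
Visit J → queue [K, Q, M, L]
Visit K → queue [Q, M, L]
Visit Q → queue [M, L]
Visit M; enqueue T → queue [L, T]
Visit L → queue [T]
Visit T → queue []

Visit order: R, S, N, U, P, O, J, K, Q, M, L, T

J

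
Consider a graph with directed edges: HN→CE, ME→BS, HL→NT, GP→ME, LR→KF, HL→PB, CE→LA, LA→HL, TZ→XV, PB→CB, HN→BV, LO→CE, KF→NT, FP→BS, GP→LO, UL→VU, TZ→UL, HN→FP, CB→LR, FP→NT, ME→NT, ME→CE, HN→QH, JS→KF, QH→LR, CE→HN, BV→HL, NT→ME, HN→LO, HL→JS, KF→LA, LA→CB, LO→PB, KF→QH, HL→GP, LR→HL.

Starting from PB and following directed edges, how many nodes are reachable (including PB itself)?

17

BFS from PB visits: PB, CB, LR, KF, HL, QH, NT, LA, JS, GP, ME, LO, CE, BS, HN, FP, BV
Reachable nodes: 17 of 21 total.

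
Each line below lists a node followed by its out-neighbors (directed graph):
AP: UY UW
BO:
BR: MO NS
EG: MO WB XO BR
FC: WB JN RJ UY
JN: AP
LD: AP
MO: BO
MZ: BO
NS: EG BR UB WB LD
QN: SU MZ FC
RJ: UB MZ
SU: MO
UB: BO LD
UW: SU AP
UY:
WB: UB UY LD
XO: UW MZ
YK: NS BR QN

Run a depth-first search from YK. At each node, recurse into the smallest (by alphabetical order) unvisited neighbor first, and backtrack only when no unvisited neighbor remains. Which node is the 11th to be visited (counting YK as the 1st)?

Visit YK
YK → BR
BR → MO
MO → BO
BR → NS
NS → EG
EG → WB
WB → LD
LD → AP
AP → UW
UW → SU
AP → UY
WB → UB
EG → XO
XO → MZ
YK → QN
QN → FC
FC → JN
FC → RJ

Visit order: YK, BR, MO, BO, NS, EG, WB, LD, AP, UW, SU, UY, UB, XO, MZ, QN, FC, JN, RJ

SU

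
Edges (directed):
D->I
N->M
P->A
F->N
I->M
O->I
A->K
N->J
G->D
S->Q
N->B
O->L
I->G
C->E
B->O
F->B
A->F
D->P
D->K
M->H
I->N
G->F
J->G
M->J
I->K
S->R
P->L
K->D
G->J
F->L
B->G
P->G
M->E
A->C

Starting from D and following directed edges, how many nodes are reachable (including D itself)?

16

BFS from D visits: D, P, K, I, L, G, A, N, M, J, F, C, B, H, E, O
Reachable nodes: 16 of 19 total.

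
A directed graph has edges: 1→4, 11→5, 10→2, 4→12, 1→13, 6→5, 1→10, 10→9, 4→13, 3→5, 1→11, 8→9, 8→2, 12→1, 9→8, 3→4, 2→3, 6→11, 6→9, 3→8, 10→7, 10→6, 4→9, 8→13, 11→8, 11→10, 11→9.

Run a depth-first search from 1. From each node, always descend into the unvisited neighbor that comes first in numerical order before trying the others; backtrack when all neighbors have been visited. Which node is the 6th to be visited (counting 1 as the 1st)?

Visit 1
1 → 4
4 → 9
9 → 8
8 → 2
2 → 3
3 → 5
8 → 13
4 → 12
1 → 10
10 → 6
6 → 11
10 → 7

Visit order: 1, 4, 9, 8, 2, 3, 5, 13, 12, 10, 6, 11, 7

3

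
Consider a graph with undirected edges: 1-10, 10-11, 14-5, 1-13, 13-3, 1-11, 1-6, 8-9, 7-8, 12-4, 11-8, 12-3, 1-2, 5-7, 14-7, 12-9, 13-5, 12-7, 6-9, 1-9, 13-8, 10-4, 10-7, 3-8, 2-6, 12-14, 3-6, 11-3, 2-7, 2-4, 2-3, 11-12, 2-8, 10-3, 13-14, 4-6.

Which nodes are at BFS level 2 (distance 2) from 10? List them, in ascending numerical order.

2, 5, 6, 8, 9, 12, 13, 14

Level 0: 10
Level 1: 1, 3, 4, 7, 11
Level 2: 2, 5, 6, 8, 9, 12, 13, 14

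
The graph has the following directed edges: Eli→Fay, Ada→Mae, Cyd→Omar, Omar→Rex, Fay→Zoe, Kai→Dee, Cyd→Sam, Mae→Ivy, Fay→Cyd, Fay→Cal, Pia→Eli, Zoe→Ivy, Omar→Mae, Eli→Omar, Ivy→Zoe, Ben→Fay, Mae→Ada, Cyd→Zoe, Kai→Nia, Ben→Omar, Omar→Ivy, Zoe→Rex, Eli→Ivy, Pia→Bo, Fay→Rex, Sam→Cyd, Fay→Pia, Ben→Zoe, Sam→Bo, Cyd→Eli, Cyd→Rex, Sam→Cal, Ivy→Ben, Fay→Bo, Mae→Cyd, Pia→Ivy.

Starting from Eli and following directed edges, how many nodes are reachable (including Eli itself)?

14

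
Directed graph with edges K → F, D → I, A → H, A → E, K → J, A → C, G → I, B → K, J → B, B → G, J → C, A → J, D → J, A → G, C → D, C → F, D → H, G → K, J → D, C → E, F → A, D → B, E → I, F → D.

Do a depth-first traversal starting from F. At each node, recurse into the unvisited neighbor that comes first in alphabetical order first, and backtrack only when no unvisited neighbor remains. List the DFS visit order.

Visit F
F → A
A → C
C → D
D → B
B → G
G → I
G → K
K → J
D → H
C → E

F -> A -> C -> D -> B -> G -> I -> K -> J -> H -> E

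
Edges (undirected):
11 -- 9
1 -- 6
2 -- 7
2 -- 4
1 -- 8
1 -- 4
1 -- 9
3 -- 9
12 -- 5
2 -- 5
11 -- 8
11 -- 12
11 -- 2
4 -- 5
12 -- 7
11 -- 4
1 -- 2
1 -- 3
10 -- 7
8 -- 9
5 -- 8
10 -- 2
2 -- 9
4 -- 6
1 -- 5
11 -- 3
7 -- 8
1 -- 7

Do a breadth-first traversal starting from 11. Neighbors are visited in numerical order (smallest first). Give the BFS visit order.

Visit 11; enqueue 2, 3, 4, 8, 9, 12 → queue [2, 3, 4, 8, 9, 12]
Visit 2; enqueue 1, 5, 7, 10 → queue [3, 4, 8, 9, 12, 1, 5, 7, 10]
Visit 3 → queue [4, 8, 9, 12, 1, 5, 7, 10]
Visit 4; enqueue 6 → queue [8, 9, 12, 1, 5, 7, 10, 6]
Visit 8 → queue [9, 12, 1, 5, 7, 10, 6]
Visit 9 → queue [12, 1, 5, 7, 10, 6]
Visit 12 → queue [1, 5, 7, 10, 6]
Visit 1 → queue [5, 7, 10, 6]
Visit 5 → queue [7, 10, 6]
Visit 7 → queue [10, 6]
Visit 10 → queue [6]
Visit 6 → queue []

11, 2, 3, 4, 8, 9, 12, 1, 5, 7, 10, 6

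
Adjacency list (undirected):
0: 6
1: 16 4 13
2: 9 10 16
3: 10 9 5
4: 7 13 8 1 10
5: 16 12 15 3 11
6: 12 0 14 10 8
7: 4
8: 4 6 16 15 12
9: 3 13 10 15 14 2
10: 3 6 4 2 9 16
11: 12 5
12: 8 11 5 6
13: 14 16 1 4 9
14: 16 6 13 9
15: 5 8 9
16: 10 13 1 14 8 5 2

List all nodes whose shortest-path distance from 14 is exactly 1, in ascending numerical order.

6, 9, 13, 16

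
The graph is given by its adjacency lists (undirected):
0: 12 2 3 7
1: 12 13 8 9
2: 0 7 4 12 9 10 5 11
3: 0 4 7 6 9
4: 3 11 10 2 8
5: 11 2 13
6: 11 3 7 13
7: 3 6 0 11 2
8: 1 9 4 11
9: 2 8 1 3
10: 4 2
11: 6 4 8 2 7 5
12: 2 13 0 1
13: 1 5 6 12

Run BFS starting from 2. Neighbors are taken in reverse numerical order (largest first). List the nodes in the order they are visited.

2 12 11 10 9 7 5 4 0 13 1 8 6 3

Visit 2; enqueue 12, 11, 10, 9, 7, 5, 4, 0 → queue [12, 11, 10, 9, 7, 5, 4, 0]
Visit 12; enqueue 13, 1 → queue [11, 10, 9, 7, 5, 4, 0, 13, 1]
Visit 11; enqueue 8, 6 → queue [10, 9, 7, 5, 4, 0, 13, 1, 8, 6]
Visit 10 → queue [9, 7, 5, 4, 0, 13, 1, 8, 6]
Visit 9; enqueue 3 → queue [7, 5, 4, 0, 13, 1, 8, 6, 3]
Visit 7 → queue [5, 4, 0, 13, 1, 8, 6, 3]
Visit 5 → queue [4, 0, 13, 1, 8, 6, 3]
Visit 4 → queue [0, 13, 1, 8, 6, 3]
Visit 0 → queue [13, 1, 8, 6, 3]
Visit 13 → queue [1, 8, 6, 3]
Visit 1 → queue [8, 6, 3]
Visit 8 → queue [6, 3]
Visit 6 → queue [3]
Visit 3 → queue []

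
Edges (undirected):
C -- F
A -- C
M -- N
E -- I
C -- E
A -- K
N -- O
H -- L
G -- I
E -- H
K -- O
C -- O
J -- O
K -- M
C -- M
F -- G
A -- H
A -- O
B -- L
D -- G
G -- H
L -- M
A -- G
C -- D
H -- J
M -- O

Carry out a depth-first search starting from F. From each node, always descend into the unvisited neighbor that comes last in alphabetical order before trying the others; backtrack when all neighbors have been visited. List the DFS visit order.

F G I E H L M O N K A C D J B

Visit F
F → G
G → I
I → E
E → H
H → L
L → M
M → O
O → N
O → K
K → A
A → C
C → D
O → J
L → B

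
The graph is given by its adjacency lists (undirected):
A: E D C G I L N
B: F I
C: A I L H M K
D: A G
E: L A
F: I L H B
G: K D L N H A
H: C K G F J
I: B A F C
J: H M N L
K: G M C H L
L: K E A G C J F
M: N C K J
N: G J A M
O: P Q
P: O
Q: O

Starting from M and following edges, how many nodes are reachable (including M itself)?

14

BFS from M visits: M, C, J, K, N, A, H, I, L, G, D, E, F, B
Reachable nodes: 14 of 17 total.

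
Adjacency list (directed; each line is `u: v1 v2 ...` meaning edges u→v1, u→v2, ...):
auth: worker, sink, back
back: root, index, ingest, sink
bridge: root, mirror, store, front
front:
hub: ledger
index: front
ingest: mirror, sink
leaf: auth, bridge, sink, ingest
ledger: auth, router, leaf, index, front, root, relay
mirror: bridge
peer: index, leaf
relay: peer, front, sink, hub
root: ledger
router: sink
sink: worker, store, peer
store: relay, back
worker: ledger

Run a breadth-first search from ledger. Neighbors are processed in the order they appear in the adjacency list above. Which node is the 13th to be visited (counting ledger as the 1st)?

ingest

Visit ledger; enqueue auth, router, leaf, index, front, root, relay → queue [auth, router, leaf, index, front, root, relay]
Visit auth; enqueue worker, sink, back → queue [router, leaf, index, front, root, relay, worker, sink, back]
Visit router → queue [leaf, index, front, root, relay, worker, sink, back]
Visit leaf; enqueue bridge, ingest → queue [index, front, root, relay, worker, sink, back, bridge, ingest]
Visit index → queue [front, root, relay, worker, sink, back, bridge, ingest]
Visit front → queue [root, relay, worker, sink, back, bridge, ingest]
Visit root → queue [relay, worker, sink, back, bridge, ingest]
Visit relay; enqueue peer, hub → queue [worker, sink, back, bridge, ingest, peer, hub]
Visit worker → queue [sink, back, bridge, ingest, peer, hub]
Visit sink; enqueue store → queue [back, bridge, ingest, peer, hub, store]
Visit back → queue [bridge, ingest, peer, hub, store]
Visit bridge; enqueue mirror → queue [ingest, peer, hub, store, mirror]
Visit ingest → queue [peer, hub, store, mirror]
Visit peer → queue [hub, store, mirror]
Visit hub → queue [store, mirror]
Visit store → queue [mirror]
Visit mirror → queue []

Visit order: ledger, auth, router, leaf, index, front, root, relay, worker, sink, back, bridge, ingest, peer, hub, store, mirror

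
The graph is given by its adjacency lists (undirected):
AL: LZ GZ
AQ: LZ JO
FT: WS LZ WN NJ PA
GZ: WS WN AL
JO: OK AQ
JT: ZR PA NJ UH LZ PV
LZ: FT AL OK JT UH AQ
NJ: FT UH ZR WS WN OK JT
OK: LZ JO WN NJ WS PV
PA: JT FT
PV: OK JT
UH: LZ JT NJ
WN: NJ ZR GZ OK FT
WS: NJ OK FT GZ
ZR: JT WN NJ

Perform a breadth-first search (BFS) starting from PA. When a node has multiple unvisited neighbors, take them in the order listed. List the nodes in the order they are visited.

PA, JT, FT, ZR, NJ, UH, LZ, PV, WS, WN, OK, AL, AQ, GZ, JO

Visit PA; enqueue JT, FT → queue [JT, FT]
Visit JT; enqueue ZR, NJ, UH, LZ, PV → queue [FT, ZR, NJ, UH, LZ, PV]
Visit FT; enqueue WS, WN → queue [ZR, NJ, UH, LZ, PV, WS, WN]
Visit ZR → queue [NJ, UH, LZ, PV, WS, WN]
Visit NJ; enqueue OK → queue [UH, LZ, PV, WS, WN, OK]
Visit UH → queue [LZ, PV, WS, WN, OK]
Visit LZ; enqueue AL, AQ → queue [PV, WS, WN, OK, AL, AQ]
Visit PV → queue [WS, WN, OK, AL, AQ]
Visit WS; enqueue GZ → queue [WN, OK, AL, AQ, GZ]
Visit WN → queue [OK, AL, AQ, GZ]
Visit OK; enqueue JO → queue [AL, AQ, GZ, JO]
Visit AL → queue [AQ, GZ, JO]
Visit AQ → queue [GZ, JO]
Visit GZ → queue [JO]
Visit JO → queue []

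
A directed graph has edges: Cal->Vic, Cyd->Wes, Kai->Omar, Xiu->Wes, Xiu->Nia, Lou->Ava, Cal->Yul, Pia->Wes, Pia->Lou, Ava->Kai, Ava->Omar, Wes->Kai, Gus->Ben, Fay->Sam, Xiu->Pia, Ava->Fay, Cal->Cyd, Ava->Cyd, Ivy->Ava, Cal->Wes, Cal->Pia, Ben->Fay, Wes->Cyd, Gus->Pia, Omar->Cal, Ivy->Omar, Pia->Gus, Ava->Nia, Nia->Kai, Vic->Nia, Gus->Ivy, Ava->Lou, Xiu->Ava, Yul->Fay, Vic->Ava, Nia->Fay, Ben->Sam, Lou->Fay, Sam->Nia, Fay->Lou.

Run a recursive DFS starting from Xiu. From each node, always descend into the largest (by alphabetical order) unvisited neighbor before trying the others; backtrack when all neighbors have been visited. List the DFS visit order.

Xiu -> Wes -> Kai -> Omar -> Cal -> Yul -> Fay -> Sam -> Nia -> Lou -> Ava -> Cyd -> Vic -> Pia -> Gus -> Ivy -> Ben

Visit Xiu
Xiu → Wes
Wes → Kai
Kai → Omar
Omar → Cal
Cal → Yul
Yul → Fay
Fay → Sam
Sam → Nia
Fay → Lou
Lou → Ava
Ava → Cyd
Cal → Vic
Cal → Pia
Pia → Gus
Gus → Ivy
Gus → Ben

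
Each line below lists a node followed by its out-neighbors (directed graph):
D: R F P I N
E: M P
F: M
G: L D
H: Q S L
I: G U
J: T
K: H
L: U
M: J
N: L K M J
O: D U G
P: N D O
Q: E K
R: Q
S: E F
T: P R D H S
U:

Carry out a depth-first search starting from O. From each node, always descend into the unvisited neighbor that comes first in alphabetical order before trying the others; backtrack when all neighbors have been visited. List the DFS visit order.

Visit O
O → D
D → F
F → M
M → J
J → T
T → H
H → L
L → U
H → Q
Q → E
E → P
P → N
N → K
H → S
T → R
D → I
I → G

O -> D -> F -> M -> J -> T -> H -> L -> U -> Q -> E -> P -> N -> K -> S -> R -> I -> G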